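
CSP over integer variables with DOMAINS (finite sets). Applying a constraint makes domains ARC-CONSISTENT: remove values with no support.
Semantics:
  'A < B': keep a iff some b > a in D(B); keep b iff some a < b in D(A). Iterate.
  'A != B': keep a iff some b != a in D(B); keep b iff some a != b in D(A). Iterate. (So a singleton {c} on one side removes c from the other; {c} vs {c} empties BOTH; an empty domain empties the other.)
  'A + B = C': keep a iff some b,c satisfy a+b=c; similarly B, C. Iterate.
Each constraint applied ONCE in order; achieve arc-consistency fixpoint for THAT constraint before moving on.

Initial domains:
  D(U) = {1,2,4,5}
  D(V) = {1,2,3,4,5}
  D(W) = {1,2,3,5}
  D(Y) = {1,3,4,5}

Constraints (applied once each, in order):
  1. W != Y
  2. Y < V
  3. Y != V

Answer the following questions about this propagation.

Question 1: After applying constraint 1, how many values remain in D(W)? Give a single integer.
Answer: 4

Derivation:
Constraint 1 (W != Y) on D(W)={1,2,3,5} D(Y)={1,3,4,5}: no change
So after constraint 1: D(W)={1,2,3,5}, size = 4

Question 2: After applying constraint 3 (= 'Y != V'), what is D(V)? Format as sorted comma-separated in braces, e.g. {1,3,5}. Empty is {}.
Answer: {2,3,4,5}

Derivation:
Constraint 1 (W != Y) on D(W)={1,2,3,5} D(Y)={1,3,4,5}: no change
Constraint 2 (Y < V) on D(Y)={1,3,4,5} D(V)={1,2,3,4,5}: Y {1,3,4,5}->{1,3,4}; V {1,2,3,4,5}->{2,3,4,5}
Constraint 3 (Y != V) on D(Y)={1,3,4} D(V)={2,3,4,5}: no change
So after constraint 3: D(V) = {2,3,4,5}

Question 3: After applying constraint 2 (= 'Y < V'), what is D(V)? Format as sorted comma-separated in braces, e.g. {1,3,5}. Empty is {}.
Constraint 1 (W != Y) on D(W)={1,2,3,5} D(Y)={1,3,4,5}: no change
Constraint 2 (Y < V) on D(Y)={1,3,4,5} D(V)={1,2,3,4,5}: Y {1,3,4,5}->{1,3,4}; V {1,2,3,4,5}->{2,3,4,5}
So after constraint 2: D(V) = {2,3,4,5}

Answer: {2,3,4,5}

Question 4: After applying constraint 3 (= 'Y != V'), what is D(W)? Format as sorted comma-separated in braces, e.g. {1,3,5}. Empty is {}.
Answer: {1,2,3,5}

Derivation:
Constraint 1 (W != Y) on D(W)={1,2,3,5} D(Y)={1,3,4,5}: no change
Constraint 2 (Y < V) on D(Y)={1,3,4,5} D(V)={1,2,3,4,5}: Y {1,3,4,5}->{1,3,4}; V {1,2,3,4,5}->{2,3,4,5}
Constraint 3 (Y != V) on D(Y)={1,3,4} D(V)={2,3,4,5}: no change
So after constraint 3: D(W) = {1,2,3,5}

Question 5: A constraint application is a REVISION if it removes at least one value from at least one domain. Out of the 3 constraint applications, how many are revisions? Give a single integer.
Constraint 1 (W != Y) on D(W)={1,2,3,5} D(Y)={1,3,4,5}: no change => not a revision
Constraint 2 (Y < V) on D(Y)={1,3,4,5} D(V)={1,2,3,4,5}: Y {1,3,4,5}->{1,3,4}; V {1,2,3,4,5}->{2,3,4,5} => REVISION
Constraint 3 (Y != V) on D(Y)={1,3,4} D(V)={2,3,4,5}: no change => not a revision
Total revisions = 1

Answer: 1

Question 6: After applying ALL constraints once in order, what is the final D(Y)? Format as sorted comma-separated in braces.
Constraint 1 (W != Y) on D(W)={1,2,3,5} D(Y)={1,3,4,5}: no change
Constraint 2 (Y < V) on D(Y)={1,3,4,5} D(V)={1,2,3,4,5}: Y {1,3,4,5}->{1,3,4}; V {1,2,3,4,5}->{2,3,4,5}
Constraint 3 (Y != V) on D(Y)={1,3,4} D(V)={2,3,4,5}: no change
So after all 3 constraints: D(Y) = {1,3,4}

Answer: {1,3,4}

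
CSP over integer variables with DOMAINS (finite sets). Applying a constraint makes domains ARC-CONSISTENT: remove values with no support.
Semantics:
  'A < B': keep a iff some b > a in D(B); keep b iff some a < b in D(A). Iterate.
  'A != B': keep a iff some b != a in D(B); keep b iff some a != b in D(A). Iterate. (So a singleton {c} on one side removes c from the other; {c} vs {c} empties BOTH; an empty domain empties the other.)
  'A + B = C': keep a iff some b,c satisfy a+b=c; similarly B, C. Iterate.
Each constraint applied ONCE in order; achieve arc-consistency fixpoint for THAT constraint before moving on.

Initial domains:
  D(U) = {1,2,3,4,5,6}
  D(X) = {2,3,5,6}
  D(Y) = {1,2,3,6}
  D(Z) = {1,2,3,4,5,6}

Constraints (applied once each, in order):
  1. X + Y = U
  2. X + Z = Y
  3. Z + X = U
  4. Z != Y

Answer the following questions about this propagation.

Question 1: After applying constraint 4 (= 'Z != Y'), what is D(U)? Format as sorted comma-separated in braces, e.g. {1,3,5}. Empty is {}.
Answer: {3}

Derivation:
Constraint 1 (X + Y = U) on D(X)={2,3,5,6} D(Y)={1,2,3,6} D(U)={1,2,3,4,5,6}: X {2,3,5,6}->{2,3,5}; Y {1,2,3,6}->{1,2,3}; U {1,2,3,4,5,6}->{3,4,5,6}
Constraint 2 (X + Z = Y) on D(X)={2,3,5} D(Z)={1,2,3,4,5,6} D(Y)={1,2,3}: X {2,3,5}->{2}; Z {1,2,3,4,5,6}->{1}; Y {1,2,3}->{3}
Constraint 3 (Z + X = U) on D(Z)={1} D(X)={2} D(U)={3,4,5,6}: U {3,4,5,6}->{3}
Constraint 4 (Z != Y) on D(Z)={1} D(Y)={3}: no change
So after constraint 4: D(U) = {3}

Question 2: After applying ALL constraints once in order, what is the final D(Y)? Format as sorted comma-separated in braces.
Answer: {3}

Derivation:
Constraint 1 (X + Y = U) on D(X)={2,3,5,6} D(Y)={1,2,3,6} D(U)={1,2,3,4,5,6}: X {2,3,5,6}->{2,3,5}; Y {1,2,3,6}->{1,2,3}; U {1,2,3,4,5,6}->{3,4,5,6}
Constraint 2 (X + Z = Y) on D(X)={2,3,5} D(Z)={1,2,3,4,5,6} D(Y)={1,2,3}: X {2,3,5}->{2}; Z {1,2,3,4,5,6}->{1}; Y {1,2,3}->{3}
Constraint 3 (Z + X = U) on D(Z)={1} D(X)={2} D(U)={3,4,5,6}: U {3,4,5,6}->{3}
Constraint 4 (Z != Y) on D(Z)={1} D(Y)={3}: no change
So after all 4 constraints: D(Y) = {3}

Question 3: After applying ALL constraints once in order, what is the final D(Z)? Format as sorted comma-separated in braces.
Answer: {1}

Derivation:
Constraint 1 (X + Y = U) on D(X)={2,3,5,6} D(Y)={1,2,3,6} D(U)={1,2,3,4,5,6}: X {2,3,5,6}->{2,3,5}; Y {1,2,3,6}->{1,2,3}; U {1,2,3,4,5,6}->{3,4,5,6}
Constraint 2 (X + Z = Y) on D(X)={2,3,5} D(Z)={1,2,3,4,5,6} D(Y)={1,2,3}: X {2,3,5}->{2}; Z {1,2,3,4,5,6}->{1}; Y {1,2,3}->{3}
Constraint 3 (Z + X = U) on D(Z)={1} D(X)={2} D(U)={3,4,5,6}: U {3,4,5,6}->{3}
Constraint 4 (Z != Y) on D(Z)={1} D(Y)={3}: no change
So after all 4 constraints: D(Z) = {1}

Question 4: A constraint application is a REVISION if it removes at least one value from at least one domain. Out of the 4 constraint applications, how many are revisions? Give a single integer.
Answer: 3

Derivation:
Constraint 1 (X + Y = U) on D(X)={2,3,5,6} D(Y)={1,2,3,6} D(U)={1,2,3,4,5,6}: X {2,3,5,6}->{2,3,5}; Y {1,2,3,6}->{1,2,3}; U {1,2,3,4,5,6}->{3,4,5,6} => REVISION
Constraint 2 (X + Z = Y) on D(X)={2,3,5} D(Z)={1,2,3,4,5,6} D(Y)={1,2,3}: X {2,3,5}->{2}; Z {1,2,3,4,5,6}->{1}; Y {1,2,3}->{3} => REVISION
Constraint 3 (Z + X = U) on D(Z)={1} D(X)={2} D(U)={3,4,5,6}: U {3,4,5,6}->{3} => REVISION
Constraint 4 (Z != Y) on D(Z)={1} D(Y)={3}: no change => not a revision
Total revisions = 3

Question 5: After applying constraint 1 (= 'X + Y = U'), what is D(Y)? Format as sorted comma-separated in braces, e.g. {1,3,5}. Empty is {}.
Constraint 1 (X + Y = U) on D(X)={2,3,5,6} D(Y)={1,2,3,6} D(U)={1,2,3,4,5,6}: X {2,3,5,6}->{2,3,5}; Y {1,2,3,6}->{1,2,3}; U {1,2,3,4,5,6}->{3,4,5,6}
So after constraint 1: D(Y) = {1,2,3}

Answer: {1,2,3}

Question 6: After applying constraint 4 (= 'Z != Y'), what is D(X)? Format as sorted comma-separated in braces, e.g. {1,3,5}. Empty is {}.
Answer: {2}

Derivation:
Constraint 1 (X + Y = U) on D(X)={2,3,5,6} D(Y)={1,2,3,6} D(U)={1,2,3,4,5,6}: X {2,3,5,6}->{2,3,5}; Y {1,2,3,6}->{1,2,3}; U {1,2,3,4,5,6}->{3,4,5,6}
Constraint 2 (X + Z = Y) on D(X)={2,3,5} D(Z)={1,2,3,4,5,6} D(Y)={1,2,3}: X {2,3,5}->{2}; Z {1,2,3,4,5,6}->{1}; Y {1,2,3}->{3}
Constraint 3 (Z + X = U) on D(Z)={1} D(X)={2} D(U)={3,4,5,6}: U {3,4,5,6}->{3}
Constraint 4 (Z != Y) on D(Z)={1} D(Y)={3}: no change
So after constraint 4: D(X) = {2}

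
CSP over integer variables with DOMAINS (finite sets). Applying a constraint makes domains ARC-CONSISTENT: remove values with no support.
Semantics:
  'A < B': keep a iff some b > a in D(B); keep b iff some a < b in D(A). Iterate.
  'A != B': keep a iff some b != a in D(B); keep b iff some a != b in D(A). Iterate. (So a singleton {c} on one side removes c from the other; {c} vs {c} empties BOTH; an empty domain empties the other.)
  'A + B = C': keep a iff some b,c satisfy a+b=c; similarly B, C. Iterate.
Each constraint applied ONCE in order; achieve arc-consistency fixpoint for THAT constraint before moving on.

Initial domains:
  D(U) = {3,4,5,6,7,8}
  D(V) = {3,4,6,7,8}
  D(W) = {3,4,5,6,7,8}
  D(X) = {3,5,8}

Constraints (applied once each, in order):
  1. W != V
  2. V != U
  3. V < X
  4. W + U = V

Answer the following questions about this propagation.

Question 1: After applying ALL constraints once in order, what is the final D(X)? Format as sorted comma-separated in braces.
Answer: {5,8}

Derivation:
Constraint 1 (W != V) on D(W)={3,4,5,6,7,8} D(V)={3,4,6,7,8}: no change
Constraint 2 (V != U) on D(V)={3,4,6,7,8} D(U)={3,4,5,6,7,8}: no change
Constraint 3 (V < X) on D(V)={3,4,6,7,8} D(X)={3,5,8}: V {3,4,6,7,8}->{3,4,6,7}; X {3,5,8}->{5,8}
Constraint 4 (W + U = V) on D(W)={3,4,5,6,7,8} D(U)={3,4,5,6,7,8} D(V)={3,4,6,7}: W {3,4,5,6,7,8}->{3,4}; U {3,4,5,6,7,8}->{3,4}; V {3,4,6,7}->{6,7}
So after all 4 constraints: D(X) = {5,8}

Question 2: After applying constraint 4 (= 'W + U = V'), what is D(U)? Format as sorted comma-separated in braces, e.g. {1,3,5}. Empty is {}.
Answer: {3,4}

Derivation:
Constraint 1 (W != V) on D(W)={3,4,5,6,7,8} D(V)={3,4,6,7,8}: no change
Constraint 2 (V != U) on D(V)={3,4,6,7,8} D(U)={3,4,5,6,7,8}: no change
Constraint 3 (V < X) on D(V)={3,4,6,7,8} D(X)={3,5,8}: V {3,4,6,7,8}->{3,4,6,7}; X {3,5,8}->{5,8}
Constraint 4 (W + U = V) on D(W)={3,4,5,6,7,8} D(U)={3,4,5,6,7,8} D(V)={3,4,6,7}: W {3,4,5,6,7,8}->{3,4}; U {3,4,5,6,7,8}->{3,4}; V {3,4,6,7}->{6,7}
So after constraint 4: D(U) = {3,4}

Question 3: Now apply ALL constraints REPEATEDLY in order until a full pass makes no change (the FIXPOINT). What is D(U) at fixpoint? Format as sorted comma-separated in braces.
pass 0 (initial): D(U)={3,4,5,6,7,8}
pass 1: U {3,4,5,6,7,8}->{3,4}; V {3,4,6,7,8}->{6,7}; W {3,4,5,6,7,8}->{3,4}; X {3,5,8}->{5,8}
pass 2: X {5,8}->{8}
pass 3: no change
Fixpoint after 3 passes: D(U) = {3,4}

Answer: {3,4}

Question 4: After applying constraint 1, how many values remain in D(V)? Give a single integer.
Constraint 1 (W != V) on D(W)={3,4,5,6,7,8} D(V)={3,4,6,7,8}: no change
So after constraint 1: D(V)={3,4,6,7,8}, size = 5

Answer: 5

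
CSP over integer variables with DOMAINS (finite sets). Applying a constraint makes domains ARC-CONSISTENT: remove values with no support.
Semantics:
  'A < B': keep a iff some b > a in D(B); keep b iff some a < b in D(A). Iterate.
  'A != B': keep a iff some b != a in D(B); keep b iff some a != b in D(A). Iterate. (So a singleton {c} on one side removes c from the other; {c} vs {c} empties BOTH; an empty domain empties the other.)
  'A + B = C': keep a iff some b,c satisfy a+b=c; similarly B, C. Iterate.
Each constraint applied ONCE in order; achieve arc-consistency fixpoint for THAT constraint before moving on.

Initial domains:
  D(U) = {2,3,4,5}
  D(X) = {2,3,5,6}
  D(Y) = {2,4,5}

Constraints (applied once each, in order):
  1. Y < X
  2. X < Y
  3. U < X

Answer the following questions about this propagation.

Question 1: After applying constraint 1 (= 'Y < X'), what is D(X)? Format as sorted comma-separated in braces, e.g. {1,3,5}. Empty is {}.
Constraint 1 (Y < X) on D(Y)={2,4,5} D(X)={2,3,5,6}: X {2,3,5,6}->{3,5,6}
So after constraint 1: D(X) = {3,5,6}

Answer: {3,5,6}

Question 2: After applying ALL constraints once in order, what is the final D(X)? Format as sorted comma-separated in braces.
Answer: {3}

Derivation:
Constraint 1 (Y < X) on D(Y)={2,4,5} D(X)={2,3,5,6}: X {2,3,5,6}->{3,5,6}
Constraint 2 (X < Y) on D(X)={3,5,6} D(Y)={2,4,5}: X {3,5,6}->{3}; Y {2,4,5}->{4,5}
Constraint 3 (U < X) on D(U)={2,3,4,5} D(X)={3}: U {2,3,4,5}->{2}
So after all 3 constraints: D(X) = {3}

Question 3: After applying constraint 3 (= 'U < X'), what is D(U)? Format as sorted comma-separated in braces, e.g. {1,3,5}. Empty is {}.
Constraint 1 (Y < X) on D(Y)={2,4,5} D(X)={2,3,5,6}: X {2,3,5,6}->{3,5,6}
Constraint 2 (X < Y) on D(X)={3,5,6} D(Y)={2,4,5}: X {3,5,6}->{3}; Y {2,4,5}->{4,5}
Constraint 3 (U < X) on D(U)={2,3,4,5} D(X)={3}: U {2,3,4,5}->{2}
So after constraint 3: D(U) = {2}

Answer: {2}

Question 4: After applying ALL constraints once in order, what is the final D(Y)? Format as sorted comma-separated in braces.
Answer: {4,5}

Derivation:
Constraint 1 (Y < X) on D(Y)={2,4,5} D(X)={2,3,5,6}: X {2,3,5,6}->{3,5,6}
Constraint 2 (X < Y) on D(X)={3,5,6} D(Y)={2,4,5}: X {3,5,6}->{3}; Y {2,4,5}->{4,5}
Constraint 3 (U < X) on D(U)={2,3,4,5} D(X)={3}: U {2,3,4,5}->{2}
So after all 3 constraints: D(Y) = {4,5}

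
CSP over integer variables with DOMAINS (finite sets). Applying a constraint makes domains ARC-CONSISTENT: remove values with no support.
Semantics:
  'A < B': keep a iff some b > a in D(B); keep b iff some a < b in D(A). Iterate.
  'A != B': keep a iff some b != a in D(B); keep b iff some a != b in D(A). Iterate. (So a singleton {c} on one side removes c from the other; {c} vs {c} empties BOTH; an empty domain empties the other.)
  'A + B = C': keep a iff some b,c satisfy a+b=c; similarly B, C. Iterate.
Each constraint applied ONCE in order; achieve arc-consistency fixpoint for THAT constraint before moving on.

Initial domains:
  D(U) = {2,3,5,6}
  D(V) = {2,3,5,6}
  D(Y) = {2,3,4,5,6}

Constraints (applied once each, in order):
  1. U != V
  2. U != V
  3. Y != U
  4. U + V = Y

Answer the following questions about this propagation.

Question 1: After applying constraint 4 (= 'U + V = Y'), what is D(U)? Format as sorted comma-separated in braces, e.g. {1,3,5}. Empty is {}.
Answer: {2,3}

Derivation:
Constraint 1 (U != V) on D(U)={2,3,5,6} D(V)={2,3,5,6}: no change
Constraint 2 (U != V) on D(U)={2,3,5,6} D(V)={2,3,5,6}: no change
Constraint 3 (Y != U) on D(Y)={2,3,4,5,6} D(U)={2,3,5,6}: no change
Constraint 4 (U + V = Y) on D(U)={2,3,5,6} D(V)={2,3,5,6} D(Y)={2,3,4,5,6}: U {2,3,5,6}->{2,3}; V {2,3,5,6}->{2,3}; Y {2,3,4,5,6}->{4,5,6}
So after constraint 4: D(U) = {2,3}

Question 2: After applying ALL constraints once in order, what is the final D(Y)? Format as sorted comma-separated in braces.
Answer: {4,5,6}

Derivation:
Constraint 1 (U != V) on D(U)={2,3,5,6} D(V)={2,3,5,6}: no change
Constraint 2 (U != V) on D(U)={2,3,5,6} D(V)={2,3,5,6}: no change
Constraint 3 (Y != U) on D(Y)={2,3,4,5,6} D(U)={2,3,5,6}: no change
Constraint 4 (U + V = Y) on D(U)={2,3,5,6} D(V)={2,3,5,6} D(Y)={2,3,4,5,6}: U {2,3,5,6}->{2,3}; V {2,3,5,6}->{2,3}; Y {2,3,4,5,6}->{4,5,6}
So after all 4 constraints: D(Y) = {4,5,6}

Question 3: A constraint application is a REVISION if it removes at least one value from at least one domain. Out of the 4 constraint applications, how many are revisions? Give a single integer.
Constraint 1 (U != V) on D(U)={2,3,5,6} D(V)={2,3,5,6}: no change => not a revision
Constraint 2 (U != V) on D(U)={2,3,5,6} D(V)={2,3,5,6}: no change => not a revision
Constraint 3 (Y != U) on D(Y)={2,3,4,5,6} D(U)={2,3,5,6}: no change => not a revision
Constraint 4 (U + V = Y) on D(U)={2,3,5,6} D(V)={2,3,5,6} D(Y)={2,3,4,5,6}: U {2,3,5,6}->{2,3}; V {2,3,5,6}->{2,3}; Y {2,3,4,5,6}->{4,5,6} => REVISION
Total revisions = 1

Answer: 1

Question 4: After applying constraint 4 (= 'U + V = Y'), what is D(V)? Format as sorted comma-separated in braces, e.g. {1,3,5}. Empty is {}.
Constraint 1 (U != V) on D(U)={2,3,5,6} D(V)={2,3,5,6}: no change
Constraint 2 (U != V) on D(U)={2,3,5,6} D(V)={2,3,5,6}: no change
Constraint 3 (Y != U) on D(Y)={2,3,4,5,6} D(U)={2,3,5,6}: no change
Constraint 4 (U + V = Y) on D(U)={2,3,5,6} D(V)={2,3,5,6} D(Y)={2,3,4,5,6}: U {2,3,5,6}->{2,3}; V {2,3,5,6}->{2,3}; Y {2,3,4,5,6}->{4,5,6}
So after constraint 4: D(V) = {2,3}

Answer: {2,3}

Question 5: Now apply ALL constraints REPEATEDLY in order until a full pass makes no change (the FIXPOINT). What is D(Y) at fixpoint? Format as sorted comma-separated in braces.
pass 0 (initial): D(Y)={2,3,4,5,6}
pass 1: U {2,3,5,6}->{2,3}; V {2,3,5,6}->{2,3}; Y {2,3,4,5,6}->{4,5,6}
pass 2: no change
Fixpoint after 2 passes: D(Y) = {4,5,6}

Answer: {4,5,6}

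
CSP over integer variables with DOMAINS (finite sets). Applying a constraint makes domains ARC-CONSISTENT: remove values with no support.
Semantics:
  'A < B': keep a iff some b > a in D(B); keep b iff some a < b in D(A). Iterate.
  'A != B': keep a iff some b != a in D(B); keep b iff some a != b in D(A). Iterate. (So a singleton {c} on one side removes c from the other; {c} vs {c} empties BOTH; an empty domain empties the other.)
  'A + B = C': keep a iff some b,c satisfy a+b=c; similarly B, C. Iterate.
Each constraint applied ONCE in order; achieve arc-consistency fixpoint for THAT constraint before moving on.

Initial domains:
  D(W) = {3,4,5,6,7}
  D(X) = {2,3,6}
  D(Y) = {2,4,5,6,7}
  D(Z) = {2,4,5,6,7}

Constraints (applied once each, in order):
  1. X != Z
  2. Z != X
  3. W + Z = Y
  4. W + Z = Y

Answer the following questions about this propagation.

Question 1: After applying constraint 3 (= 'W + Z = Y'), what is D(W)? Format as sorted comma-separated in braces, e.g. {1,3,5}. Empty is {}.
Answer: {3,4,5}

Derivation:
Constraint 1 (X != Z) on D(X)={2,3,6} D(Z)={2,4,5,6,7}: no change
Constraint 2 (Z != X) on D(Z)={2,4,5,6,7} D(X)={2,3,6}: no change
Constraint 3 (W + Z = Y) on D(W)={3,4,5,6,7} D(Z)={2,4,5,6,7} D(Y)={2,4,5,6,7}: W {3,4,5,6,7}->{3,4,5}; Z {2,4,5,6,7}->{2,4}; Y {2,4,5,6,7}->{5,6,7}
So after constraint 3: D(W) = {3,4,5}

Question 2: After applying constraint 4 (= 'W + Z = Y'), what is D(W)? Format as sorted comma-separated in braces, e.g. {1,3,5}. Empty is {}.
Answer: {3,4,5}

Derivation:
Constraint 1 (X != Z) on D(X)={2,3,6} D(Z)={2,4,5,6,7}: no change
Constraint 2 (Z != X) on D(Z)={2,4,5,6,7} D(X)={2,3,6}: no change
Constraint 3 (W + Z = Y) on D(W)={3,4,5,6,7} D(Z)={2,4,5,6,7} D(Y)={2,4,5,6,7}: W {3,4,5,6,7}->{3,4,5}; Z {2,4,5,6,7}->{2,4}; Y {2,4,5,6,7}->{5,6,7}
Constraint 4 (W + Z = Y) on D(W)={3,4,5} D(Z)={2,4} D(Y)={5,6,7}: no change
So after constraint 4: D(W) = {3,4,5}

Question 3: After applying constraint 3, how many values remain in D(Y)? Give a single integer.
Constraint 1 (X != Z) on D(X)={2,3,6} D(Z)={2,4,5,6,7}: no change
Constraint 2 (Z != X) on D(Z)={2,4,5,6,7} D(X)={2,3,6}: no change
Constraint 3 (W + Z = Y) on D(W)={3,4,5,6,7} D(Z)={2,4,5,6,7} D(Y)={2,4,5,6,7}: W {3,4,5,6,7}->{3,4,5}; Z {2,4,5,6,7}->{2,4}; Y {2,4,5,6,7}->{5,6,7}
So after constraint 3: D(Y)={5,6,7}, size = 3

Answer: 3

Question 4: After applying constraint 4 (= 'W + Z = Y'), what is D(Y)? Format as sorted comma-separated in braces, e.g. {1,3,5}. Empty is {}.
Constraint 1 (X != Z) on D(X)={2,3,6} D(Z)={2,4,5,6,7}: no change
Constraint 2 (Z != X) on D(Z)={2,4,5,6,7} D(X)={2,3,6}: no change
Constraint 3 (W + Z = Y) on D(W)={3,4,5,6,7} D(Z)={2,4,5,6,7} D(Y)={2,4,5,6,7}: W {3,4,5,6,7}->{3,4,5}; Z {2,4,5,6,7}->{2,4}; Y {2,4,5,6,7}->{5,6,7}
Constraint 4 (W + Z = Y) on D(W)={3,4,5} D(Z)={2,4} D(Y)={5,6,7}: no change
So after constraint 4: D(Y) = {5,6,7}

Answer: {5,6,7}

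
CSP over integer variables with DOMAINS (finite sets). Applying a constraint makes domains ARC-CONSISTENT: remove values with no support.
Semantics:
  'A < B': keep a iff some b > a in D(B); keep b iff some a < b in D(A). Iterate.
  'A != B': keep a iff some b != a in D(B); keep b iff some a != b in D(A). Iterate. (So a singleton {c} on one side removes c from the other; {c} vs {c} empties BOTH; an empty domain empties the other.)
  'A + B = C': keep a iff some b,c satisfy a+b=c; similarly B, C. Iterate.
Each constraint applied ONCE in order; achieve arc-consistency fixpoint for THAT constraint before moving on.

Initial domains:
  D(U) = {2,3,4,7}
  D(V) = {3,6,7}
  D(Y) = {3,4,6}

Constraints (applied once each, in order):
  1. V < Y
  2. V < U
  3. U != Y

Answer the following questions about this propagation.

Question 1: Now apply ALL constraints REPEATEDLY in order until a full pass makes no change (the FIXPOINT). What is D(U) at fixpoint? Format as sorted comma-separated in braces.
Answer: {4,7}

Derivation:
pass 0 (initial): D(U)={2,3,4,7}
pass 1: U {2,3,4,7}->{4,7}; V {3,6,7}->{3}; Y {3,4,6}->{4,6}
pass 2: no change
Fixpoint after 2 passes: D(U) = {4,7}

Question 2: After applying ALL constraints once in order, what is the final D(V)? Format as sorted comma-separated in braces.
Answer: {3}

Derivation:
Constraint 1 (V < Y) on D(V)={3,6,7} D(Y)={3,4,6}: V {3,6,7}->{3}; Y {3,4,6}->{4,6}
Constraint 2 (V < U) on D(V)={3} D(U)={2,3,4,7}: U {2,3,4,7}->{4,7}
Constraint 3 (U != Y) on D(U)={4,7} D(Y)={4,6}: no change
So after all 3 constraints: D(V) = {3}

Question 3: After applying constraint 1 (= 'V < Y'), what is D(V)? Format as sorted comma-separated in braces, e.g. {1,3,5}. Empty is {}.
Constraint 1 (V < Y) on D(V)={3,6,7} D(Y)={3,4,6}: V {3,6,7}->{3}; Y {3,4,6}->{4,6}
So after constraint 1: D(V) = {3}

Answer: {3}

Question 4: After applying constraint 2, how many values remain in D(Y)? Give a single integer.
Answer: 2

Derivation:
Constraint 1 (V < Y) on D(V)={3,6,7} D(Y)={3,4,6}: V {3,6,7}->{3}; Y {3,4,6}->{4,6}
Constraint 2 (V < U) on D(V)={3} D(U)={2,3,4,7}: U {2,3,4,7}->{4,7}
So after constraint 2: D(Y)={4,6}, size = 2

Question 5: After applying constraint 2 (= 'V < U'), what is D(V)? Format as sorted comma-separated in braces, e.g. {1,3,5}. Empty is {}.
Answer: {3}

Derivation:
Constraint 1 (V < Y) on D(V)={3,6,7} D(Y)={3,4,6}: V {3,6,7}->{3}; Y {3,4,6}->{4,6}
Constraint 2 (V < U) on D(V)={3} D(U)={2,3,4,7}: U {2,3,4,7}->{4,7}
So after constraint 2: D(V) = {3}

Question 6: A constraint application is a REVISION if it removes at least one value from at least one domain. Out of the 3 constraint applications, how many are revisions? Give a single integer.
Constraint 1 (V < Y) on D(V)={3,6,7} D(Y)={3,4,6}: V {3,6,7}->{3}; Y {3,4,6}->{4,6} => REVISION
Constraint 2 (V < U) on D(V)={3} D(U)={2,3,4,7}: U {2,3,4,7}->{4,7} => REVISION
Constraint 3 (U != Y) on D(U)={4,7} D(Y)={4,6}: no change => not a revision
Total revisions = 2

Answer: 2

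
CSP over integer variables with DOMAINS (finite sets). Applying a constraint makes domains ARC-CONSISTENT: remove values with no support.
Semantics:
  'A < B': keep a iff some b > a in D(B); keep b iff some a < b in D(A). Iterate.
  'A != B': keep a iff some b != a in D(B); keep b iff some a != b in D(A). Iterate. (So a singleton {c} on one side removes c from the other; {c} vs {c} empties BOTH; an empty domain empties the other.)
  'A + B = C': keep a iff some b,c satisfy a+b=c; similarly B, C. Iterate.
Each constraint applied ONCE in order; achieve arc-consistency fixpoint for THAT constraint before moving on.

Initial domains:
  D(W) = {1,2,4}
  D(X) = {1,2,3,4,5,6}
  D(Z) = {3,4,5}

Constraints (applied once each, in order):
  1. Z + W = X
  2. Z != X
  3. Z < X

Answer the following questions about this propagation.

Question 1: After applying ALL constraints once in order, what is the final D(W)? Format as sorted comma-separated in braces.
Constraint 1 (Z + W = X) on D(Z)={3,4,5} D(W)={1,2,4} D(X)={1,2,3,4,5,6}: W {1,2,4}->{1,2}; X {1,2,3,4,5,6}->{4,5,6}
Constraint 2 (Z != X) on D(Z)={3,4,5} D(X)={4,5,6}: no change
Constraint 3 (Z < X) on D(Z)={3,4,5} D(X)={4,5,6}: no change
So after all 3 constraints: D(W) = {1,2}

Answer: {1,2}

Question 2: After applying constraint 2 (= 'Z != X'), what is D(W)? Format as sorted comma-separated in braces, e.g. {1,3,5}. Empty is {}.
Constraint 1 (Z + W = X) on D(Z)={3,4,5} D(W)={1,2,4} D(X)={1,2,3,4,5,6}: W {1,2,4}->{1,2}; X {1,2,3,4,5,6}->{4,5,6}
Constraint 2 (Z != X) on D(Z)={3,4,5} D(X)={4,5,6}: no change
So after constraint 2: D(W) = {1,2}

Answer: {1,2}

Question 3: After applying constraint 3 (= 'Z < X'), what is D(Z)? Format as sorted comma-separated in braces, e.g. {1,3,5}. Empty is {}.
Answer: {3,4,5}

Derivation:
Constraint 1 (Z + W = X) on D(Z)={3,4,5} D(W)={1,2,4} D(X)={1,2,3,4,5,6}: W {1,2,4}->{1,2}; X {1,2,3,4,5,6}->{4,5,6}
Constraint 2 (Z != X) on D(Z)={3,4,5} D(X)={4,5,6}: no change
Constraint 3 (Z < X) on D(Z)={3,4,5} D(X)={4,5,6}: no change
So after constraint 3: D(Z) = {3,4,5}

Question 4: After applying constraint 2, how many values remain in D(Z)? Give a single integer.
Constraint 1 (Z + W = X) on D(Z)={3,4,5} D(W)={1,2,4} D(X)={1,2,3,4,5,6}: W {1,2,4}->{1,2}; X {1,2,3,4,5,6}->{4,5,6}
Constraint 2 (Z != X) on D(Z)={3,4,5} D(X)={4,5,6}: no change
So after constraint 2: D(Z)={3,4,5}, size = 3

Answer: 3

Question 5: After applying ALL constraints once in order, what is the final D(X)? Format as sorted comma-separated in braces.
Constraint 1 (Z + W = X) on D(Z)={3,4,5} D(W)={1,2,4} D(X)={1,2,3,4,5,6}: W {1,2,4}->{1,2}; X {1,2,3,4,5,6}->{4,5,6}
Constraint 2 (Z != X) on D(Z)={3,4,5} D(X)={4,5,6}: no change
Constraint 3 (Z < X) on D(Z)={3,4,5} D(X)={4,5,6}: no change
So after all 3 constraints: D(X) = {4,5,6}

Answer: {4,5,6}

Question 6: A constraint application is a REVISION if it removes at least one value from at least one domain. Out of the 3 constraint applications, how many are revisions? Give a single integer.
Answer: 1

Derivation:
Constraint 1 (Z + W = X) on D(Z)={3,4,5} D(W)={1,2,4} D(X)={1,2,3,4,5,6}: W {1,2,4}->{1,2}; X {1,2,3,4,5,6}->{4,5,6} => REVISION
Constraint 2 (Z != X) on D(Z)={3,4,5} D(X)={4,5,6}: no change => not a revision
Constraint 3 (Z < X) on D(Z)={3,4,5} D(X)={4,5,6}: no change => not a revision
Total revisions = 1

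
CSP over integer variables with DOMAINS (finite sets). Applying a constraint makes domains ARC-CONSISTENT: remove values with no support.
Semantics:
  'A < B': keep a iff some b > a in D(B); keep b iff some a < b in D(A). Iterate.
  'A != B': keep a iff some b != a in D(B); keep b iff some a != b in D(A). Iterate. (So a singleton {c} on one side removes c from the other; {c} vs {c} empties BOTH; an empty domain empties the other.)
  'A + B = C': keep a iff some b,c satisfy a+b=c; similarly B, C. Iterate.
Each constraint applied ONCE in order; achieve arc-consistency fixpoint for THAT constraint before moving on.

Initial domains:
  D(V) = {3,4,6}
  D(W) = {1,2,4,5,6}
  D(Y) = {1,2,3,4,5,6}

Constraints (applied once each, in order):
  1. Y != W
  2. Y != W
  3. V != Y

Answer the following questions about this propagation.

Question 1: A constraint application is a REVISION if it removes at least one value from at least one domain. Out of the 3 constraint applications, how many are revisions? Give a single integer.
Answer: 0

Derivation:
Constraint 1 (Y != W) on D(Y)={1,2,3,4,5,6} D(W)={1,2,4,5,6}: no change => not a revision
Constraint 2 (Y != W) on D(Y)={1,2,3,4,5,6} D(W)={1,2,4,5,6}: no change => not a revision
Constraint 3 (V != Y) on D(V)={3,4,6} D(Y)={1,2,3,4,5,6}: no change => not a revision
Total revisions = 0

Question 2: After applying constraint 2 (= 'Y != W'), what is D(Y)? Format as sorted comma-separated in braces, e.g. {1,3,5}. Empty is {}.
Answer: {1,2,3,4,5,6}

Derivation:
Constraint 1 (Y != W) on D(Y)={1,2,3,4,5,6} D(W)={1,2,4,5,6}: no change
Constraint 2 (Y != W) on D(Y)={1,2,3,4,5,6} D(W)={1,2,4,5,6}: no change
So after constraint 2: D(Y) = {1,2,3,4,5,6}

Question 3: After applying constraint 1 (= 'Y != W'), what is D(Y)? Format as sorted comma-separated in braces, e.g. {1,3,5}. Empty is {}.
Constraint 1 (Y != W) on D(Y)={1,2,3,4,5,6} D(W)={1,2,4,5,6}: no change
So after constraint 1: D(Y) = {1,2,3,4,5,6}

Answer: {1,2,3,4,5,6}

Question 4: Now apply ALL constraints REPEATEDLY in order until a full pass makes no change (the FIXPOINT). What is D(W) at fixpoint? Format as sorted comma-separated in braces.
pass 0 (initial): D(W)={1,2,4,5,6}
pass 1: no change
Fixpoint after 1 passes: D(W) = {1,2,4,5,6}

Answer: {1,2,4,5,6}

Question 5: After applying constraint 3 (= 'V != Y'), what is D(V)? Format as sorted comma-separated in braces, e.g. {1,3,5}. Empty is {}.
Constraint 1 (Y != W) on D(Y)={1,2,3,4,5,6} D(W)={1,2,4,5,6}: no change
Constraint 2 (Y != W) on D(Y)={1,2,3,4,5,6} D(W)={1,2,4,5,6}: no change
Constraint 3 (V != Y) on D(V)={3,4,6} D(Y)={1,2,3,4,5,6}: no change
So after constraint 3: D(V) = {3,4,6}

Answer: {3,4,6}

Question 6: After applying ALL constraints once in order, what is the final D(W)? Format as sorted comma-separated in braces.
Answer: {1,2,4,5,6}

Derivation:
Constraint 1 (Y != W) on D(Y)={1,2,3,4,5,6} D(W)={1,2,4,5,6}: no change
Constraint 2 (Y != W) on D(Y)={1,2,3,4,5,6} D(W)={1,2,4,5,6}: no change
Constraint 3 (V != Y) on D(V)={3,4,6} D(Y)={1,2,3,4,5,6}: no change
So after all 3 constraints: D(W) = {1,2,4,5,6}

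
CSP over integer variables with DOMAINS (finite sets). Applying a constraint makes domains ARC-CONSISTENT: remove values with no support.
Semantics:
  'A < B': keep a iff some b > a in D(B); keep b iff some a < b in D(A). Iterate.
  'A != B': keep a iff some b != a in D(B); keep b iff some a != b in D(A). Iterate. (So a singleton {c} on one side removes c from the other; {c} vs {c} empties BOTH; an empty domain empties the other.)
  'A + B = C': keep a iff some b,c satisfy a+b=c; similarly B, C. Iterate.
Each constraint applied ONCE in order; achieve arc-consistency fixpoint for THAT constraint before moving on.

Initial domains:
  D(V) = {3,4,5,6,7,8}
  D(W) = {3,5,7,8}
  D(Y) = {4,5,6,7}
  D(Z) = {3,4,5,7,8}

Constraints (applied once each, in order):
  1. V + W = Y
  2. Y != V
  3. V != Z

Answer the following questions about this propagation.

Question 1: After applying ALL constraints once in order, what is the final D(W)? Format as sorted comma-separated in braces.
Answer: {3}

Derivation:
Constraint 1 (V + W = Y) on D(V)={3,4,5,6,7,8} D(W)={3,5,7,8} D(Y)={4,5,6,7}: V {3,4,5,6,7,8}->{3,4}; W {3,5,7,8}->{3}; Y {4,5,6,7}->{6,7}
Constraint 2 (Y != V) on D(Y)={6,7} D(V)={3,4}: no change
Constraint 3 (V != Z) on D(V)={3,4} D(Z)={3,4,5,7,8}: no change
So after all 3 constraints: D(W) = {3}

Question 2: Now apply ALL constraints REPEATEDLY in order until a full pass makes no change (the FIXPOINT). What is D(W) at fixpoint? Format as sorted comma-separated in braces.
pass 0 (initial): D(W)={3,5,7,8}
pass 1: V {3,4,5,6,7,8}->{3,4}; W {3,5,7,8}->{3}; Y {4,5,6,7}->{6,7}
pass 2: no change
Fixpoint after 2 passes: D(W) = {3}

Answer: {3}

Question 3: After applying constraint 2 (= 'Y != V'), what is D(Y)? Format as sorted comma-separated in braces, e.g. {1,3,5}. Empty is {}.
Constraint 1 (V + W = Y) on D(V)={3,4,5,6,7,8} D(W)={3,5,7,8} D(Y)={4,5,6,7}: V {3,4,5,6,7,8}->{3,4}; W {3,5,7,8}->{3}; Y {4,5,6,7}->{6,7}
Constraint 2 (Y != V) on D(Y)={6,7} D(V)={3,4}: no change
So after constraint 2: D(Y) = {6,7}

Answer: {6,7}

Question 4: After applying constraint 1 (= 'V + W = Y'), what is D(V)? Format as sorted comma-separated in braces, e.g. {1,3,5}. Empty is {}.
Constraint 1 (V + W = Y) on D(V)={3,4,5,6,7,8} D(W)={3,5,7,8} D(Y)={4,5,6,7}: V {3,4,5,6,7,8}->{3,4}; W {3,5,7,8}->{3}; Y {4,5,6,7}->{6,7}
So after constraint 1: D(V) = {3,4}

Answer: {3,4}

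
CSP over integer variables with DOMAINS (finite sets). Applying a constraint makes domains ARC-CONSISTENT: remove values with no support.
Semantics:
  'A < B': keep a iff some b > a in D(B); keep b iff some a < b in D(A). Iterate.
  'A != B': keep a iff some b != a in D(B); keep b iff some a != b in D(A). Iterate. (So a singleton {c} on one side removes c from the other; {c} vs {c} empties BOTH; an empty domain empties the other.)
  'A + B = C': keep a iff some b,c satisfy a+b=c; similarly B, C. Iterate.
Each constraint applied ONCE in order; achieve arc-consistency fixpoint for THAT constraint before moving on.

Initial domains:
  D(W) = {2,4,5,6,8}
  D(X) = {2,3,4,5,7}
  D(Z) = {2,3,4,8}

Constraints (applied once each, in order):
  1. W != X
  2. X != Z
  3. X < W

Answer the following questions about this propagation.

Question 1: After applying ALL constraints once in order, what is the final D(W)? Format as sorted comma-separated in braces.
Constraint 1 (W != X) on D(W)={2,4,5,6,8} D(X)={2,3,4,5,7}: no change
Constraint 2 (X != Z) on D(X)={2,3,4,5,7} D(Z)={2,3,4,8}: no change
Constraint 3 (X < W) on D(X)={2,3,4,5,7} D(W)={2,4,5,6,8}: W {2,4,5,6,8}->{4,5,6,8}
So after all 3 constraints: D(W) = {4,5,6,8}

Answer: {4,5,6,8}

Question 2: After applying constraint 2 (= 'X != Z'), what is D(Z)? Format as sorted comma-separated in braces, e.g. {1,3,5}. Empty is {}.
Constraint 1 (W != X) on D(W)={2,4,5,6,8} D(X)={2,3,4,5,7}: no change
Constraint 2 (X != Z) on D(X)={2,3,4,5,7} D(Z)={2,3,4,8}: no change
So after constraint 2: D(Z) = {2,3,4,8}

Answer: {2,3,4,8}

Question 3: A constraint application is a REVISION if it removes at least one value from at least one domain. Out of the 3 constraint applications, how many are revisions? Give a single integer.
Constraint 1 (W != X) on D(W)={2,4,5,6,8} D(X)={2,3,4,5,7}: no change => not a revision
Constraint 2 (X != Z) on D(X)={2,3,4,5,7} D(Z)={2,3,4,8}: no change => not a revision
Constraint 3 (X < W) on D(X)={2,3,4,5,7} D(W)={2,4,5,6,8}: W {2,4,5,6,8}->{4,5,6,8} => REVISION
Total revisions = 1

Answer: 1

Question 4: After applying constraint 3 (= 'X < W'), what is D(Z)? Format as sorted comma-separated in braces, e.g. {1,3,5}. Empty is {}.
Constraint 1 (W != X) on D(W)={2,4,5,6,8} D(X)={2,3,4,5,7}: no change
Constraint 2 (X != Z) on D(X)={2,3,4,5,7} D(Z)={2,3,4,8}: no change
Constraint 3 (X < W) on D(X)={2,3,4,5,7} D(W)={2,4,5,6,8}: W {2,4,5,6,8}->{4,5,6,8}
So after constraint 3: D(Z) = {2,3,4,8}

Answer: {2,3,4,8}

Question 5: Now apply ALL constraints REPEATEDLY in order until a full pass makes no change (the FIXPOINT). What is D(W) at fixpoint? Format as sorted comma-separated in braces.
pass 0 (initial): D(W)={2,4,5,6,8}
pass 1: W {2,4,5,6,8}->{4,5,6,8}
pass 2: no change
Fixpoint after 2 passes: D(W) = {4,5,6,8}

Answer: {4,5,6,8}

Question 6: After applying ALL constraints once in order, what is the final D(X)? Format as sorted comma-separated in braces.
Answer: {2,3,4,5,7}

Derivation:
Constraint 1 (W != X) on D(W)={2,4,5,6,8} D(X)={2,3,4,5,7}: no change
Constraint 2 (X != Z) on D(X)={2,3,4,5,7} D(Z)={2,3,4,8}: no change
Constraint 3 (X < W) on D(X)={2,3,4,5,7} D(W)={2,4,5,6,8}: W {2,4,5,6,8}->{4,5,6,8}
So after all 3 constraints: D(X) = {2,3,4,5,7}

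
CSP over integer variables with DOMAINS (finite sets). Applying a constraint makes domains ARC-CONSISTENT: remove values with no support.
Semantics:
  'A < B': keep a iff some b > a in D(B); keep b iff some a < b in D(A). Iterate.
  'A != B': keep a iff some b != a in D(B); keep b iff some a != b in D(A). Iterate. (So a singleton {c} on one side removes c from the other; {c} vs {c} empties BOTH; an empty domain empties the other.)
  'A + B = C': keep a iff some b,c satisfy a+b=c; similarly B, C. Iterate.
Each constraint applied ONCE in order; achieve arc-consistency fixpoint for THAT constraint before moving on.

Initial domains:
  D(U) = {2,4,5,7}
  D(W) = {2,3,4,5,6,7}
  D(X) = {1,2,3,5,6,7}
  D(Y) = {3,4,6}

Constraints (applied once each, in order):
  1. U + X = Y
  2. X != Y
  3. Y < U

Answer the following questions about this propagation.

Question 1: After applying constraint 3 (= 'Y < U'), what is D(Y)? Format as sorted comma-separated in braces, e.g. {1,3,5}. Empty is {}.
Constraint 1 (U + X = Y) on D(U)={2,4,5,7} D(X)={1,2,3,5,6,7} D(Y)={3,4,6}: U {2,4,5,7}->{2,4,5}; X {1,2,3,5,6,7}->{1,2}
Constraint 2 (X != Y) on D(X)={1,2} D(Y)={3,4,6}: no change
Constraint 3 (Y < U) on D(Y)={3,4,6} D(U)={2,4,5}: Y {3,4,6}->{3,4}; U {2,4,5}->{4,5}
So after constraint 3: D(Y) = {3,4}

Answer: {3,4}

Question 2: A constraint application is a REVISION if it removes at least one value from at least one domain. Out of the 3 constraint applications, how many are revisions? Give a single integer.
Constraint 1 (U + X = Y) on D(U)={2,4,5,7} D(X)={1,2,3,5,6,7} D(Y)={3,4,6}: U {2,4,5,7}->{2,4,5}; X {1,2,3,5,6,7}->{1,2} => REVISION
Constraint 2 (X != Y) on D(X)={1,2} D(Y)={3,4,6}: no change => not a revision
Constraint 3 (Y < U) on D(Y)={3,4,6} D(U)={2,4,5}: Y {3,4,6}->{3,4}; U {2,4,5}->{4,5} => REVISION
Total revisions = 2

Answer: 2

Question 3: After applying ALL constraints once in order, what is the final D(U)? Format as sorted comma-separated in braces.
Answer: {4,5}

Derivation:
Constraint 1 (U + X = Y) on D(U)={2,4,5,7} D(X)={1,2,3,5,6,7} D(Y)={3,4,6}: U {2,4,5,7}->{2,4,5}; X {1,2,3,5,6,7}->{1,2}
Constraint 2 (X != Y) on D(X)={1,2} D(Y)={3,4,6}: no change
Constraint 3 (Y < U) on D(Y)={3,4,6} D(U)={2,4,5}: Y {3,4,6}->{3,4}; U {2,4,5}->{4,5}
So after all 3 constraints: D(U) = {4,5}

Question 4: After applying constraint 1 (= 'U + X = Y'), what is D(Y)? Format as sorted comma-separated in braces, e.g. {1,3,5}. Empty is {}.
Constraint 1 (U + X = Y) on D(U)={2,4,5,7} D(X)={1,2,3,5,6,7} D(Y)={3,4,6}: U {2,4,5,7}->{2,4,5}; X {1,2,3,5,6,7}->{1,2}
So after constraint 1: D(Y) = {3,4,6}

Answer: {3,4,6}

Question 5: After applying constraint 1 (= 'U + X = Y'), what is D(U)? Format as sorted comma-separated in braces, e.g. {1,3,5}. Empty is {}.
Answer: {2,4,5}

Derivation:
Constraint 1 (U + X = Y) on D(U)={2,4,5,7} D(X)={1,2,3,5,6,7} D(Y)={3,4,6}: U {2,4,5,7}->{2,4,5}; X {1,2,3,5,6,7}->{1,2}
So after constraint 1: D(U) = {2,4,5}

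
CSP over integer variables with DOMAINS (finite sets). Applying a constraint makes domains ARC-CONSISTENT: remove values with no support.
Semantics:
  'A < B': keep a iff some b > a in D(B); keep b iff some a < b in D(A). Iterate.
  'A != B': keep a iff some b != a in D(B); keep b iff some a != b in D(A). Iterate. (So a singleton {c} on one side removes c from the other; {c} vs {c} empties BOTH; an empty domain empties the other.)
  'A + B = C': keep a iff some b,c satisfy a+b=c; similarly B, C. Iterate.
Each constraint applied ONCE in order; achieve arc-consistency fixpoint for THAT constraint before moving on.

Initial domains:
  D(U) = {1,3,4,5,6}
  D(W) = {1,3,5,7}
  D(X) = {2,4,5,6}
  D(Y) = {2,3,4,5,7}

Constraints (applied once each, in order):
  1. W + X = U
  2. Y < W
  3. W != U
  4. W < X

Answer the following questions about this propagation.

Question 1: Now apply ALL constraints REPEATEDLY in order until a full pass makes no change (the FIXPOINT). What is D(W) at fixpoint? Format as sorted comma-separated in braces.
pass 0 (initial): D(W)={1,3,5,7}
pass 1: U {1,3,4,5,6}->{5,6}; W {1,3,5,7}->{3}; X {2,4,5,6}->{4,5}; Y {2,3,4,5,7}->{2}
pass 2: U {5,6}->{}; W {3}->{}; X {4,5}->{}; Y {2}->{}
pass 3: no change
Fixpoint after 3 passes: D(W) = {}

Answer: {}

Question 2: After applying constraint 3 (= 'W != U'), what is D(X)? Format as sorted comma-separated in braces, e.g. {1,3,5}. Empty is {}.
Constraint 1 (W + X = U) on D(W)={1,3,5,7} D(X)={2,4,5,6} D(U)={1,3,4,5,6}: W {1,3,5,7}->{1,3}; X {2,4,5,6}->{2,4,5}; U {1,3,4,5,6}->{3,5,6}
Constraint 2 (Y < W) on D(Y)={2,3,4,5,7} D(W)={1,3}: Y {2,3,4,5,7}->{2}; W {1,3}->{3}
Constraint 3 (W != U) on D(W)={3} D(U)={3,5,6}: U {3,5,6}->{5,6}
So after constraint 3: D(X) = {2,4,5}

Answer: {2,4,5}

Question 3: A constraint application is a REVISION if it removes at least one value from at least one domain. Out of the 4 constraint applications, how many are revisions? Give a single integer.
Answer: 4

Derivation:
Constraint 1 (W + X = U) on D(W)={1,3,5,7} D(X)={2,4,5,6} D(U)={1,3,4,5,6}: W {1,3,5,7}->{1,3}; X {2,4,5,6}->{2,4,5}; U {1,3,4,5,6}->{3,5,6} => REVISION
Constraint 2 (Y < W) on D(Y)={2,3,4,5,7} D(W)={1,3}: Y {2,3,4,5,7}->{2}; W {1,3}->{3} => REVISION
Constraint 3 (W != U) on D(W)={3} D(U)={3,5,6}: U {3,5,6}->{5,6} => REVISION
Constraint 4 (W < X) on D(W)={3} D(X)={2,4,5}: X {2,4,5}->{4,5} => REVISION
Total revisions = 4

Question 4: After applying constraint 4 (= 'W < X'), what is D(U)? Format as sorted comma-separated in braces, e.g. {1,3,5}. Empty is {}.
Constraint 1 (W + X = U) on D(W)={1,3,5,7} D(X)={2,4,5,6} D(U)={1,3,4,5,6}: W {1,3,5,7}->{1,3}; X {2,4,5,6}->{2,4,5}; U {1,3,4,5,6}->{3,5,6}
Constraint 2 (Y < W) on D(Y)={2,3,4,5,7} D(W)={1,3}: Y {2,3,4,5,7}->{2}; W {1,3}->{3}
Constraint 3 (W != U) on D(W)={3} D(U)={3,5,6}: U {3,5,6}->{5,6}
Constraint 4 (W < X) on D(W)={3} D(X)={2,4,5}: X {2,4,5}->{4,5}
So after constraint 4: D(U) = {5,6}

Answer: {5,6}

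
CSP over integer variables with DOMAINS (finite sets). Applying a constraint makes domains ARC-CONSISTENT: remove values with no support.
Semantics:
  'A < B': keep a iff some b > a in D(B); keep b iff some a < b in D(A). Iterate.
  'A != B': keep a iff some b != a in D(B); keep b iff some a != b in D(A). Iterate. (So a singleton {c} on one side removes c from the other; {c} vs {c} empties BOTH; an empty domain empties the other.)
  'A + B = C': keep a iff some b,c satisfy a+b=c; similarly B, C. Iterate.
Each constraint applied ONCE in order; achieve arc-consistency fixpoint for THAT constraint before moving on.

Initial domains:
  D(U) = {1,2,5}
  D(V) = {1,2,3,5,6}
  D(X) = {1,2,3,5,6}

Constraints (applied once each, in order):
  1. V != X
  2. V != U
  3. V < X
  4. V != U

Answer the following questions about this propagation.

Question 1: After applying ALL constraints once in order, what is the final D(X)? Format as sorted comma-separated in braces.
Constraint 1 (V != X) on D(V)={1,2,3,5,6} D(X)={1,2,3,5,6}: no change
Constraint 2 (V != U) on D(V)={1,2,3,5,6} D(U)={1,2,5}: no change
Constraint 3 (V < X) on D(V)={1,2,3,5,6} D(X)={1,2,3,5,6}: V {1,2,3,5,6}->{1,2,3,5}; X {1,2,3,5,6}->{2,3,5,6}
Constraint 4 (V != U) on D(V)={1,2,3,5} D(U)={1,2,5}: no change
So after all 4 constraints: D(X) = {2,3,5,6}

Answer: {2,3,5,6}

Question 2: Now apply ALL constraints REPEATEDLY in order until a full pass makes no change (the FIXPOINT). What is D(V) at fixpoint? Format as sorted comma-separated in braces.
pass 0 (initial): D(V)={1,2,3,5,6}
pass 1: V {1,2,3,5,6}->{1,2,3,5}; X {1,2,3,5,6}->{2,3,5,6}
pass 2: no change
Fixpoint after 2 passes: D(V) = {1,2,3,5}

Answer: {1,2,3,5}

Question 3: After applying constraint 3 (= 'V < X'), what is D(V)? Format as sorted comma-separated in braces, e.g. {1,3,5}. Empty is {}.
Answer: {1,2,3,5}

Derivation:
Constraint 1 (V != X) on D(V)={1,2,3,5,6} D(X)={1,2,3,5,6}: no change
Constraint 2 (V != U) on D(V)={1,2,3,5,6} D(U)={1,2,5}: no change
Constraint 3 (V < X) on D(V)={1,2,3,5,6} D(X)={1,2,3,5,6}: V {1,2,3,5,6}->{1,2,3,5}; X {1,2,3,5,6}->{2,3,5,6}
So after constraint 3: D(V) = {1,2,3,5}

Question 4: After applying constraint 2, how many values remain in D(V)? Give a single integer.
Constraint 1 (V != X) on D(V)={1,2,3,5,6} D(X)={1,2,3,5,6}: no change
Constraint 2 (V != U) on D(V)={1,2,3,5,6} D(U)={1,2,5}: no change
So after constraint 2: D(V)={1,2,3,5,6}, size = 5

Answer: 5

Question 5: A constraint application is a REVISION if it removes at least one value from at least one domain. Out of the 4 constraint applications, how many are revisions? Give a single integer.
Constraint 1 (V != X) on D(V)={1,2,3,5,6} D(X)={1,2,3,5,6}: no change => not a revision
Constraint 2 (V != U) on D(V)={1,2,3,5,6} D(U)={1,2,5}: no change => not a revision
Constraint 3 (V < X) on D(V)={1,2,3,5,6} D(X)={1,2,3,5,6}: V {1,2,3,5,6}->{1,2,3,5}; X {1,2,3,5,6}->{2,3,5,6} => REVISION
Constraint 4 (V != U) on D(V)={1,2,3,5} D(U)={1,2,5}: no change => not a revision
Total revisions = 1

Answer: 1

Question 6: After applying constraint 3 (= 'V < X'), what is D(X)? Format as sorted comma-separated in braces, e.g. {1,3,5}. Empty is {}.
Constraint 1 (V != X) on D(V)={1,2,3,5,6} D(X)={1,2,3,5,6}: no change
Constraint 2 (V != U) on D(V)={1,2,3,5,6} D(U)={1,2,5}: no change
Constraint 3 (V < X) on D(V)={1,2,3,5,6} D(X)={1,2,3,5,6}: V {1,2,3,5,6}->{1,2,3,5}; X {1,2,3,5,6}->{2,3,5,6}
So after constraint 3: D(X) = {2,3,5,6}

Answer: {2,3,5,6}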